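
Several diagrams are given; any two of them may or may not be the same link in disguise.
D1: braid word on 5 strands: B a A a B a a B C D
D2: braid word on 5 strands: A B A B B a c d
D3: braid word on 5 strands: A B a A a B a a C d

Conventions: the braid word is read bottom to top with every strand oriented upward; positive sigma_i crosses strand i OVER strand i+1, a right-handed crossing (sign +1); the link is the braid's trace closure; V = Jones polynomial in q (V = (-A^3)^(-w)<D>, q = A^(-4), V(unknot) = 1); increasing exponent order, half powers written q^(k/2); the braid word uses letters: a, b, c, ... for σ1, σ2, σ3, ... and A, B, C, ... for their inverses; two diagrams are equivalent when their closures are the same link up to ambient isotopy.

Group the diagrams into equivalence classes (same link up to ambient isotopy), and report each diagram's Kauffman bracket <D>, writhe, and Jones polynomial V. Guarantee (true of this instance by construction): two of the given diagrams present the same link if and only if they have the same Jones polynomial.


grouping into links: {D1} | {D2} | {D3}
V(D1) = -q^-3 + 2q^-2 - 2q^-1 + 3 - 2q + 2q^2 - q^3  (w -2, c 10, <D> = -A^-18 + 2A^-14 - 2A^-10 + 3A^-6 - 2A^-2 + 2A^2 - A^6)
V(D2) = -q^-4 + q^-3 + q^-1  [8 crossings, <D> = A^-2 + A^6 - A^10, w = -2]
D3 (bracket A^-8 - A^-4 + 1 - A^4 + A^8; 10 crossings at w = 0): V = q^-2 - q^-1 + 1 - q + q^2
why: 3 values of V(q) split the 3 diagrams


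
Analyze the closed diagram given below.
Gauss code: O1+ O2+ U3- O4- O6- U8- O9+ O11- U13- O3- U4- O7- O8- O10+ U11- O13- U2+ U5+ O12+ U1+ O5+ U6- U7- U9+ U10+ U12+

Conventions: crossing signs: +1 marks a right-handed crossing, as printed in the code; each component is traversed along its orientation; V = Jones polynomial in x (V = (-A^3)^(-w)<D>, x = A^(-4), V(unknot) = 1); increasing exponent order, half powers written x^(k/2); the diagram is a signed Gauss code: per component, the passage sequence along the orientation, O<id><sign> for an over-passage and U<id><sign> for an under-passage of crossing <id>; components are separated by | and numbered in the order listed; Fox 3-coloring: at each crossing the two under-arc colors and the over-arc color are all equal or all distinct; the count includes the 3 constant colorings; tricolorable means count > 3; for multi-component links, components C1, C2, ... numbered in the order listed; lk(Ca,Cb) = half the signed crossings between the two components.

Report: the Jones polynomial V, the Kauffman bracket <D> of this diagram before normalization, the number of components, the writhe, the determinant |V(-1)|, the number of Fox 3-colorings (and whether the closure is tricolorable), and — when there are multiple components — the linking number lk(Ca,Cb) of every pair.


V(x) = -x^-6 + x^-5 - 2x^-4 + 3x^-3 - 2x^-2 + 3x^-1 - 1 + x - x^2
bracket: A^-11 - A^-7 + A^-3 - 3A + 2A^5 - 3A^9 + 2A^13 - A^17 + A^21, w = -1
1 component, writhe -1, over 13 crossings
det 15, colorings 9 of 3^13 — tricolorable
observation: the span of V is 8, forcing >= 8 crossings in any diagram


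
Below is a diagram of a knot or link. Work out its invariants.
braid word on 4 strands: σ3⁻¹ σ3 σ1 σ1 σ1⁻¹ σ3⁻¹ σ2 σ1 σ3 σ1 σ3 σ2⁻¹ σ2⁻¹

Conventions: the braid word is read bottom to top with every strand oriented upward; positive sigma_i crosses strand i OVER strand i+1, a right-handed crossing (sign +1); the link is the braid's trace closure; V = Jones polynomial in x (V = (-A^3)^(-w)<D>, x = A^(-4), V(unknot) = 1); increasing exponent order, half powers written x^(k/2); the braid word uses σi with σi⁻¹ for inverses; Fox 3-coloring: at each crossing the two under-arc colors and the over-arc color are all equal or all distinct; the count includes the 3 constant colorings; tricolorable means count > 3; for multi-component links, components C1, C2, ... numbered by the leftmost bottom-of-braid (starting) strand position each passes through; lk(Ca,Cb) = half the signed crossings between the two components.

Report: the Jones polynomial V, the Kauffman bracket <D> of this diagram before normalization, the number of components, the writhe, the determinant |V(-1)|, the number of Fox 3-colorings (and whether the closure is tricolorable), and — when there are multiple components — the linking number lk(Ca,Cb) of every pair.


V(x) = x^-1 - 1 + 2x - 2x^2 + 2x^3 - 2x^4 + x^5
bracket: -A^-11 + 2A^-7 - 2A^-3 + 2A - 2A^5 + A^9 - A^13, w = +3
1 component, writhe +3, over 13 crossings
det 11, colorings 3 of 3^13 — not tricolorable
observation: the span of V is 6, forcing >= 6 crossings in any diagram


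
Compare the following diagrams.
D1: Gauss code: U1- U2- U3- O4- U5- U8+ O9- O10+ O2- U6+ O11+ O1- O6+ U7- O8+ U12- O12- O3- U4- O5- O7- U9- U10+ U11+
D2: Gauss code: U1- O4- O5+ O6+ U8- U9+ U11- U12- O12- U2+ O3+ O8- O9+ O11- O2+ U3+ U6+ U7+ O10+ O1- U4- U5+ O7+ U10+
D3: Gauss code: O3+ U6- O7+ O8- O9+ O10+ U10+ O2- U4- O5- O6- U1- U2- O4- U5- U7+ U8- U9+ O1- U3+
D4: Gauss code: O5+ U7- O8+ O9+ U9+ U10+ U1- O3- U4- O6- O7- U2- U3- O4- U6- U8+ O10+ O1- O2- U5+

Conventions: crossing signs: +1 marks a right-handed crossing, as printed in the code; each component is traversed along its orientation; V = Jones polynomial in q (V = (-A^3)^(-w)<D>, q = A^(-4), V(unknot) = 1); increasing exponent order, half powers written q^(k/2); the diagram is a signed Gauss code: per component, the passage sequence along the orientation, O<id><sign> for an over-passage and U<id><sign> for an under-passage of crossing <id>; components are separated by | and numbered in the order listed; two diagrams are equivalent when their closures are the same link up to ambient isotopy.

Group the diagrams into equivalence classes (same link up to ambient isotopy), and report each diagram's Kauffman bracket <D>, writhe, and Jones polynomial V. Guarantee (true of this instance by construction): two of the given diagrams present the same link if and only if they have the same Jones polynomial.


classes: {D1, D3, D4} | {D2}
V(D1) = -q^-6 + q^-5 - q^-4 + 2q^-3 - q^-2 + q^-1  [12 crossings, <D> = A^-8 - A^-4 + 2 - A^4 + A^8 - A^12, w = -4]
V(D2) = 1  [12 crossings, <D> = A^6, w = +2]
V(D3) = -q^-6 + q^-5 - q^-4 + 2q^-3 - q^-2 + q^-1  [10 crossings, <D> = A^-2 - A^2 + 2A^6 - A^10 + A^14 - A^18, w = -2]
D4 (bracket A^-2 - A^2 + 2A^6 - A^10 + A^14 - A^18; 10 crossings at w = -2): V = -q^-6 + q^-5 - q^-4 + 2q^-3 - q^-2 + q^-1
insight: comparing 4 Jones polynomials yields 2 groups


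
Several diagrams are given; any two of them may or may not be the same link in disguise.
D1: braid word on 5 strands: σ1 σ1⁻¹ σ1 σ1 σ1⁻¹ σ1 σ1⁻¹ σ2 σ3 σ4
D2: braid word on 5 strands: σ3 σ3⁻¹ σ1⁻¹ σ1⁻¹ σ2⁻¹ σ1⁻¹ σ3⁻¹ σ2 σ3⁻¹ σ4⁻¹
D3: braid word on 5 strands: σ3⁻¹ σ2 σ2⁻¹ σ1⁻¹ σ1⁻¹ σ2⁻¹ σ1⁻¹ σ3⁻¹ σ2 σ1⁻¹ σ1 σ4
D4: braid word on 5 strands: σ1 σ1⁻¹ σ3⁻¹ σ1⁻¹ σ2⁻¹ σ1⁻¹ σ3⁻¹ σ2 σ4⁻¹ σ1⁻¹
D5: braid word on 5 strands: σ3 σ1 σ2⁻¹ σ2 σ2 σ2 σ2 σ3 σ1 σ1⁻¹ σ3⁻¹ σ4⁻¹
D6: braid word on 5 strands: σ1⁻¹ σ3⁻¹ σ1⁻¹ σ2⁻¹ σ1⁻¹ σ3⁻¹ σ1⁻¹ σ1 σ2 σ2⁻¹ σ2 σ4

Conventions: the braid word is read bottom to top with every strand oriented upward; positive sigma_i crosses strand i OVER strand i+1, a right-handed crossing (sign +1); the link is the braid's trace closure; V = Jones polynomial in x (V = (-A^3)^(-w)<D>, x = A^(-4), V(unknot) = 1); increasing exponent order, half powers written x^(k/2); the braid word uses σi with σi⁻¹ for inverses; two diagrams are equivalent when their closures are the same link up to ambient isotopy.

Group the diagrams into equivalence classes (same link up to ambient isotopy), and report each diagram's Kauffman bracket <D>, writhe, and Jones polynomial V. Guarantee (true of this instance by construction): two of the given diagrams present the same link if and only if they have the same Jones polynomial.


classes: {D1} | {D2, D3, D4, D6} | {D5}
V(D1) = 1  [10 crossings, <D> = A^12, w = +4]
V(D2) = -x^-6 + x^-5 - x^-4 + 2x^-3 - x^-2 + x^-1  [10 crossings, <D> = A^-14 - A^-10 + 2A^-6 - A^-2 + A^2 - A^6, w = -6]
V(D3) = -x^-6 + x^-5 - x^-4 + 2x^-3 - x^-2 + x^-1  (w -4, c 12, <D> = A^-8 - A^-4 + 2 - A^4 + A^8 - A^12)
V(D4) = -x^-6 + x^-5 - x^-4 + 2x^-3 - x^-2 + x^-1  (w -6, c 10, <D> = A^-14 - A^-10 + 2A^-6 - A^-2 + A^2 - A^6)
D5 (bracket -A^-4 + 1 + A^8; 12 crossings at w = +4): V = x + x^3 - x^4
V(D6) = -x^-6 + x^-5 - x^-4 + 2x^-3 - x^-2 + x^-1  (w -4, c 12, <D> = A^-8 - A^-4 + 2 - A^4 + A^8 - A^12)
insight: comparing 6 Jones polynomials yields 3 groups


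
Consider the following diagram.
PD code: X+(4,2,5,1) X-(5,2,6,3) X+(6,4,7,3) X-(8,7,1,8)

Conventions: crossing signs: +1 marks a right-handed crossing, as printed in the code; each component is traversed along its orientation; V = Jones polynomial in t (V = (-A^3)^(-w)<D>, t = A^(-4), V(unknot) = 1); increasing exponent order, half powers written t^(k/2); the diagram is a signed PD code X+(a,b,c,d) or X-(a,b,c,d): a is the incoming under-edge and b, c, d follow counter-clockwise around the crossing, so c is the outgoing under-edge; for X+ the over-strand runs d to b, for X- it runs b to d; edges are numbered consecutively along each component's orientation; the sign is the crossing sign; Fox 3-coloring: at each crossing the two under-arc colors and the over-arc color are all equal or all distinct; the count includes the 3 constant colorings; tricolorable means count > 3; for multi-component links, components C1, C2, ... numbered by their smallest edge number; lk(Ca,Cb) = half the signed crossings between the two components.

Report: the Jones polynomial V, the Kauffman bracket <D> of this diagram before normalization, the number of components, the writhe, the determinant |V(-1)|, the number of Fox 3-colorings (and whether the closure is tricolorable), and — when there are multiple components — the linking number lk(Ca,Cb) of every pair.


V(t) = 1
bracket: 1, w = 0
1 component, writhe 0, over 4 crossings
det 1, colorings 3 of 3^4 — not tricolorable
observation: w = 0 shifts under R1 moves; the (-A^3)^(0) factor cancels that in V


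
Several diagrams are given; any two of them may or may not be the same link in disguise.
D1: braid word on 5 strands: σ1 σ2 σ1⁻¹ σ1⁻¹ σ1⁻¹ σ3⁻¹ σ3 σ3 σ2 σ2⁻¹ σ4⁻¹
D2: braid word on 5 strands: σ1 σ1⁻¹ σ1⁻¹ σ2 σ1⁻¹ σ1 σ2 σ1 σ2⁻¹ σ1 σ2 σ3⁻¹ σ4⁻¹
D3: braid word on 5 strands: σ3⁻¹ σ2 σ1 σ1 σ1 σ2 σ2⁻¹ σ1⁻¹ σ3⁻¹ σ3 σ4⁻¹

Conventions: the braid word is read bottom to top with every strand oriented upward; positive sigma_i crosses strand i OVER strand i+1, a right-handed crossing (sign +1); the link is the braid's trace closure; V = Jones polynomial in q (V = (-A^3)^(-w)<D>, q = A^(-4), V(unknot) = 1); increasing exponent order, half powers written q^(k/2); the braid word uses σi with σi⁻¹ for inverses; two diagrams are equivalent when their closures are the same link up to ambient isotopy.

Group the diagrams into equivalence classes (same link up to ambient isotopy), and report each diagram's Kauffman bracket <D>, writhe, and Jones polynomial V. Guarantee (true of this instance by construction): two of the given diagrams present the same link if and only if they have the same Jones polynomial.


classes: {D1} | {D2} | {D3}
V(D1) = -q^(-5/2) - q^(-1/2)  [11 crossings, <D> = A^-1 + A^7, w = -1]
D2 (bracket -A^-19 + A^-15 - A^-11 + 2A^-7 - A^-3 + 2A; 13 crossings at w = +1): V = -2q^(1/2) + q^(3/2) - 2q^(5/2) + q^(7/2) - q^(9/2) + q^(11/2)
V(D3) = -q^(1/2) - q^(5/2)  (w +1, c 11, <D> = A^-7 + A)
insight: comparing 3 Jones polynomials yields 3 groups


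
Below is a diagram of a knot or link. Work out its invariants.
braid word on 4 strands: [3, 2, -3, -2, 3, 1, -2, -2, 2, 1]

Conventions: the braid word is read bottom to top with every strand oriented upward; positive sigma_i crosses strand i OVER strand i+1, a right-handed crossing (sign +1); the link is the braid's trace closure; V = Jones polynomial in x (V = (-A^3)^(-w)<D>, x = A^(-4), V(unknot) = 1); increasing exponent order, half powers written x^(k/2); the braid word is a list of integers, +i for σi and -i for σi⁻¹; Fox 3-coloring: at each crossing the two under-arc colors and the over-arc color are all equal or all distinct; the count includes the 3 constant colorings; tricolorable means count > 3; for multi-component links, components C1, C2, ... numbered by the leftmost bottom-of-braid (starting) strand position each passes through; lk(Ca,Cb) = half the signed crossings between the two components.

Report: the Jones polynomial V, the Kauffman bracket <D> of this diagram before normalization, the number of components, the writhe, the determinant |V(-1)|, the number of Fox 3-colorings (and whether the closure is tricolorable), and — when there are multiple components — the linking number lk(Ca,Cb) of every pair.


V = -x^(-3/2) + x^(-1/2) - 2x^(1/2) + 2x^(3/2) - 2x^(5/2) + x^(7/2) - x^(9/2)
<D> = -A^-12 + A^-8 - 2A^-4 + 2 - 2A^4 + A^8 - A^12 (w = +2)
2 components over 10 crossings, w = +2
lk(C1,C2): +1
3 Fox colorings among 3^10, |V(-1)| = 10: not tricolorable
why: summing lk over 1 pair gives +1


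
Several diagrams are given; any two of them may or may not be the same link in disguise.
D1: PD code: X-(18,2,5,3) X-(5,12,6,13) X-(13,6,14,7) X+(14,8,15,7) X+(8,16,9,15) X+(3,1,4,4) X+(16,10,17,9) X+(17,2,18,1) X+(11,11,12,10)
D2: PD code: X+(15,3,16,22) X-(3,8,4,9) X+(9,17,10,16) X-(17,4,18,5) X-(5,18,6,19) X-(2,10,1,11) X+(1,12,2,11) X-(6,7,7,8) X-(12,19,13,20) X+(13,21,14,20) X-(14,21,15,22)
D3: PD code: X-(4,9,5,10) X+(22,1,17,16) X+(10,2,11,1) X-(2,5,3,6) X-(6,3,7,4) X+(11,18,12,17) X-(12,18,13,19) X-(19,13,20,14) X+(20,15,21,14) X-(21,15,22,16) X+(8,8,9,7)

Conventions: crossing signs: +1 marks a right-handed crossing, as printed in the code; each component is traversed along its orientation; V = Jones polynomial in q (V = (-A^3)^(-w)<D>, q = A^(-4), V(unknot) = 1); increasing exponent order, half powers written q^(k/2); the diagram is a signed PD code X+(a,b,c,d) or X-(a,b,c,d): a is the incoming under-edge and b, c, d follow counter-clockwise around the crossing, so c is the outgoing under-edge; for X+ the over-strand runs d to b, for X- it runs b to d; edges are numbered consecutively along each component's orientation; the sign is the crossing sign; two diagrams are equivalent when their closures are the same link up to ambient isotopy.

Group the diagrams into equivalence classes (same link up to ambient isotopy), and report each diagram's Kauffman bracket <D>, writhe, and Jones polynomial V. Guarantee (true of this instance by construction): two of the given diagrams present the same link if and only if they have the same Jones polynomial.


equivalence classes: {D1} | {D2, D3}
D1 (bracket A^7 + A^11; 9 crossings at w = +3): V = -q^(-1/2) - q^(1/2)
D2 (bracket A^-7 + A^-3 + A - A^9; 11 crossings at w = -3): V = q^(-9/2) - q^(-5/2) - q^(-3/2) - q^(-1/2)
D3 (bracket A^-1 + A^3 + A^7 - A^15; 11 crossings at w = -1): V = q^(-9/2) - q^(-5/2) - q^(-3/2) - q^(-1/2)
key observation: 2 values of V(q) split the 3 diagrams


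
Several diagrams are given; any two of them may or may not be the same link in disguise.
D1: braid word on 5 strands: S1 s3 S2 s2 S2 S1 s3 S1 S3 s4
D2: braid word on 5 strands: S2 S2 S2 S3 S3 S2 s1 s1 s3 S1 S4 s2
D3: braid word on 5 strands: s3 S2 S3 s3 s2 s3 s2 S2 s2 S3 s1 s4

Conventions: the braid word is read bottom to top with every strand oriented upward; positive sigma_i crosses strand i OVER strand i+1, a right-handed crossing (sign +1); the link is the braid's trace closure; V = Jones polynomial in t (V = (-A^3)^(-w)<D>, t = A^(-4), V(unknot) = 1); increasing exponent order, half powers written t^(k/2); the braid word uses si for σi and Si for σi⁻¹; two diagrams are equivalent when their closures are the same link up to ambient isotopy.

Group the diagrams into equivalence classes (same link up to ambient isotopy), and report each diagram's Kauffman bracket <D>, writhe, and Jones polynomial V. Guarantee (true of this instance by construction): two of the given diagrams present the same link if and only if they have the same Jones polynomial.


classes: {D1} | {D2} | {D3}
V(D1) = -t^-4 + t^-3 + t^-1  [10 crossings, <D> = A^-2 + A^6 - A^10, w = -2]
V(D2) = -t^-6 + t^-5 - t^-4 + 2t^-3 - t^-2 + t^-1  [12 crossings, <D> = A^-8 - A^-4 + 2 - A^4 + A^8 - A^12, w = -4]
V(D3) = 1  (w +4, c 12, <D> = A^12)
insight: 3 classes among 3 diagrams; unequal V(t) rules out equality


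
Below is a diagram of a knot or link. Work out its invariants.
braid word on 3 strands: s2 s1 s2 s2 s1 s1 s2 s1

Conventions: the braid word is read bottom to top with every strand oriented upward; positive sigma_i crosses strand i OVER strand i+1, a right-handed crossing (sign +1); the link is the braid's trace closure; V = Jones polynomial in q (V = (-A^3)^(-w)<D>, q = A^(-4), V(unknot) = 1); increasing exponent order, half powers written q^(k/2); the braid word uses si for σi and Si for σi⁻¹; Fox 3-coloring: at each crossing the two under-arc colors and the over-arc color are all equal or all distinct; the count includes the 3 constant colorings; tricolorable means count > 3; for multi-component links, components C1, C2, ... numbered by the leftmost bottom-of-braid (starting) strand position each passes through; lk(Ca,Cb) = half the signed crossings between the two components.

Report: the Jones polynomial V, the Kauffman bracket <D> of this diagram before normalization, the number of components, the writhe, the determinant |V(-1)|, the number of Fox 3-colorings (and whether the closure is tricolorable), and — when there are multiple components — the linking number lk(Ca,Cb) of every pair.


Jones polynomial: V(q) = q^3 + q^5 - q^8
<D> = -A^-8 + A^4 + A^12; writhe +8
components 1, writhe +8 (8 crossings)
3-colorings: 9 of 3^8, det 3 — tricolorable
note: the span of V is 5, forcing >= 5 crossings in any diagram


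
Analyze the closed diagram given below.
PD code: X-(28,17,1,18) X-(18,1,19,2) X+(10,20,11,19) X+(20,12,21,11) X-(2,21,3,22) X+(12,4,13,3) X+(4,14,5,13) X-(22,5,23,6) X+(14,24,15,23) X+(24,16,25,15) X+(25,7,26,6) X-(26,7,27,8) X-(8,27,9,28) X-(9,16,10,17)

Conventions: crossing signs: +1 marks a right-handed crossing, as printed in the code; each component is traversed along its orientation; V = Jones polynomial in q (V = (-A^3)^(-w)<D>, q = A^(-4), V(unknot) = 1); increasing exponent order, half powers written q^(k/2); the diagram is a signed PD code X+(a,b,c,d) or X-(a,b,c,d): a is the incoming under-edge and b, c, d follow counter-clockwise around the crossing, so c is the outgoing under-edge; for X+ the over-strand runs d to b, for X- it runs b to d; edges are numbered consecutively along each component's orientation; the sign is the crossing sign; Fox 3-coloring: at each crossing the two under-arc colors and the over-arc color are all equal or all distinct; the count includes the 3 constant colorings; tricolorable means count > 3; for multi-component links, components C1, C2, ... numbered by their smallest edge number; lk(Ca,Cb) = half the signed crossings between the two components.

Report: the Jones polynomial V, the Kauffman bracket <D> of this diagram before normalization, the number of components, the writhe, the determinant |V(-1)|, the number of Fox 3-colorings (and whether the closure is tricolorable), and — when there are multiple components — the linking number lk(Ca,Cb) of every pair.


V(q) = -q^-3 + 2q^-2 - 2q^-1 + 3 - 2q + 2q^2 - q^3
bracket: -A^-12 + 2A^-8 - 2A^-4 + 3 - 2A^4 + 2A^8 - A^12, w = 0
1 component, writhe 0, over 14 crossings
det 13, colorings 3 of 3^14 — not tricolorable
observation: |V(-1)| = 13: so not tricolorable, since 3 does not divide 13


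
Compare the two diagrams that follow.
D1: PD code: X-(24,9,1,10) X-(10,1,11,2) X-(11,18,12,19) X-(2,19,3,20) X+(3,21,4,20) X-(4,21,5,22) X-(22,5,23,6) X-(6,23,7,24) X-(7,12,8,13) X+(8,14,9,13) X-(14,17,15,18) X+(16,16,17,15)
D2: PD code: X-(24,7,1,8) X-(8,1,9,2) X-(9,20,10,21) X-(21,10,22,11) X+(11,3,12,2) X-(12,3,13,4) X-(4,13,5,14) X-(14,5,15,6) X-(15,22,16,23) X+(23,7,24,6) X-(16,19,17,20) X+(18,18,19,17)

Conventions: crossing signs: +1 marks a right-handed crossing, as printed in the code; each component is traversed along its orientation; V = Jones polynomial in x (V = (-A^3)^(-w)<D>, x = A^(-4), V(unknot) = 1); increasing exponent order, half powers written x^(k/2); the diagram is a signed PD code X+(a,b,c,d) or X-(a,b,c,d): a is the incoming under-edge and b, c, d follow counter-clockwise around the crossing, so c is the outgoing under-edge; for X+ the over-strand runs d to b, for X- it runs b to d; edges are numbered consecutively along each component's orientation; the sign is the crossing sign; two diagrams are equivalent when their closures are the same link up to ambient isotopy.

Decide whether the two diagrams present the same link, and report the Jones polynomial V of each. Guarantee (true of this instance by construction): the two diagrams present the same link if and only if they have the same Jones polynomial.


equivalent: yes
V(D1) = -x^-7 + x^-6 - x^-5 + x^-4 + x^-2  (w -6, c 12, <D> = A^-10 + A^-2 - A^2 + A^6 - A^10)
V(D2) = -x^-7 + x^-6 - x^-5 + x^-4 + x^-2  (w -6, c 12, <D> = A^-10 + A^-2 - A^2 + A^6 - A^10)
why: all 2 diagrams share one V(x), hence one class


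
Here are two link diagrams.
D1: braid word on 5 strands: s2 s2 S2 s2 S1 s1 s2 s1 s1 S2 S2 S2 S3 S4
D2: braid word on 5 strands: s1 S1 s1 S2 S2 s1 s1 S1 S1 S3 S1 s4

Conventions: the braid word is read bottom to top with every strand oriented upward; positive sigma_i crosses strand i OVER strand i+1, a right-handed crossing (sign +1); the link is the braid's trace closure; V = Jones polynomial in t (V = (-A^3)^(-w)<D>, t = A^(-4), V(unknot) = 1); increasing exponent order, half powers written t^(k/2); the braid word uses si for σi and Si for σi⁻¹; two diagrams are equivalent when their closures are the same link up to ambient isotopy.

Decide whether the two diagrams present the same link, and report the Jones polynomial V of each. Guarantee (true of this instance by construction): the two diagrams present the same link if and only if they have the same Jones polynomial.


equivalent: no
D1 (bracket A^-12 + A^-8 + A^-4 + 1; 14 crossings at w = 0): V = 1 + t + t^2 + t^3
V(D2) = t^-3 + t^-2 + t^-1 + 1  (w -2, c 12, <D> = A^-6 + A^-2 + A^2 + A^6)
key observation: V(t) takes 2 values over 2 diagrams, fixing the grouping


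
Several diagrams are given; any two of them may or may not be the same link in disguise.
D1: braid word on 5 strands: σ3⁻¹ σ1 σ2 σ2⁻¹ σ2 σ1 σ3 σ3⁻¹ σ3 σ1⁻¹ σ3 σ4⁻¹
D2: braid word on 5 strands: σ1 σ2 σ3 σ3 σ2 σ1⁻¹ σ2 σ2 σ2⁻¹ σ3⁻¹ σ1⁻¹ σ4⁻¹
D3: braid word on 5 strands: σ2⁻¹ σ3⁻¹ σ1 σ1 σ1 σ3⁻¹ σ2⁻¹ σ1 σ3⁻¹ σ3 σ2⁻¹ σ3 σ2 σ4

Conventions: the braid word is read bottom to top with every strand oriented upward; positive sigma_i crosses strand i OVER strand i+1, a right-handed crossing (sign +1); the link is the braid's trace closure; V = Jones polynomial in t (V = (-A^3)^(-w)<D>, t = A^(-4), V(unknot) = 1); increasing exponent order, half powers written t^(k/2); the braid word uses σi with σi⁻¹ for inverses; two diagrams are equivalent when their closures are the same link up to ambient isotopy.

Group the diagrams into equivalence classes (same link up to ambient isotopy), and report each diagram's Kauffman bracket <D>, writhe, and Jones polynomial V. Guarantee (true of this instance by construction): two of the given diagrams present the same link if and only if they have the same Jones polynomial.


classes: {D1} | {D2} | {D3}
V(D1) = 1  [12 crossings, <D> = A^6, w = +2]
V(D2) = t - t^2 + 2t^3 - t^4 + t^5 - t^6  (w +2, c 12, <D> = -A^-18 + A^-14 - A^-10 + 2A^-6 - A^-2 + A^2)
V(D3) = t^-1 - 1 + 2t - 2t^2 + 2t^3 - 2t^4 + t^5  [14 crossings, <D> = A^-14 - 2A^-10 + 2A^-6 - 2A^-2 + 2A^2 - A^6 + A^10, w = +2]
note: V(t) takes 3 values over 3 diagrams, fixing the grouping


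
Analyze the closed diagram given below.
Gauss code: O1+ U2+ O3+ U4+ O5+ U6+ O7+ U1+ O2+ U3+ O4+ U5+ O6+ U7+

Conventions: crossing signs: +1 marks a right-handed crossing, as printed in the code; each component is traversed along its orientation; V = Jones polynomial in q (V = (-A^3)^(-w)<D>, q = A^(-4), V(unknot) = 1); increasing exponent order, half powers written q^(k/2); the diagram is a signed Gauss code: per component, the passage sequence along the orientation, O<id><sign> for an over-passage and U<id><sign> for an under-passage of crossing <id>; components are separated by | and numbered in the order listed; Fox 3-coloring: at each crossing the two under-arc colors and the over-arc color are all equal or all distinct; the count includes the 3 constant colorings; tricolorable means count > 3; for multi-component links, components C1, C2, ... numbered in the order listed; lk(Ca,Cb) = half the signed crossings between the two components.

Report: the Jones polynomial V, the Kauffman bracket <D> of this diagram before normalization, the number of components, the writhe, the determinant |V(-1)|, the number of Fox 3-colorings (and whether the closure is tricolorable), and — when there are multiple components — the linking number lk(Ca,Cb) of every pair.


V(q) = q^3 + q^5 - q^6 + q^7 - q^8 + q^9 - q^10
bracket: A^-19 - A^-15 + A^-11 - A^-7 + A^-3 - A - A^9, w = +7
1 component, writhe +7, over 7 crossings
det 7, colorings 3 of 3^7 — not tricolorable
observation: w = +7 (over 7 crossings) is diagram-only; (-A^3)^(-7) removes it from V


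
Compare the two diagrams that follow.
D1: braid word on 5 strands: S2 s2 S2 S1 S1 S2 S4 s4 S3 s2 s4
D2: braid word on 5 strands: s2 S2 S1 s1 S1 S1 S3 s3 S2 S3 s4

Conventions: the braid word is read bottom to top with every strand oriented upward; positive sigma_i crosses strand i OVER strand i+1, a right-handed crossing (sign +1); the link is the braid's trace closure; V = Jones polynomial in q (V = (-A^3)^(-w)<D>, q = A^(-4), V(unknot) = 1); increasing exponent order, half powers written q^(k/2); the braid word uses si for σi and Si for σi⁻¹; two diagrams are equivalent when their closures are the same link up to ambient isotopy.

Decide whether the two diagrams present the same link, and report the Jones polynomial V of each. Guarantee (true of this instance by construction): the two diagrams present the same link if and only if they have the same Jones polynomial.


equivalent: yes
V(D1) = -q^(-5/2) - q^(-1/2)  (w -3, c 11, <D> = A^-7 + A)
D2 (bracket A^-7 + A; 11 crossings at w = -3): V = -q^(-5/2) - q^(-1/2)
why: one V(q) for all 2 diagrams — one class (guaranteed)


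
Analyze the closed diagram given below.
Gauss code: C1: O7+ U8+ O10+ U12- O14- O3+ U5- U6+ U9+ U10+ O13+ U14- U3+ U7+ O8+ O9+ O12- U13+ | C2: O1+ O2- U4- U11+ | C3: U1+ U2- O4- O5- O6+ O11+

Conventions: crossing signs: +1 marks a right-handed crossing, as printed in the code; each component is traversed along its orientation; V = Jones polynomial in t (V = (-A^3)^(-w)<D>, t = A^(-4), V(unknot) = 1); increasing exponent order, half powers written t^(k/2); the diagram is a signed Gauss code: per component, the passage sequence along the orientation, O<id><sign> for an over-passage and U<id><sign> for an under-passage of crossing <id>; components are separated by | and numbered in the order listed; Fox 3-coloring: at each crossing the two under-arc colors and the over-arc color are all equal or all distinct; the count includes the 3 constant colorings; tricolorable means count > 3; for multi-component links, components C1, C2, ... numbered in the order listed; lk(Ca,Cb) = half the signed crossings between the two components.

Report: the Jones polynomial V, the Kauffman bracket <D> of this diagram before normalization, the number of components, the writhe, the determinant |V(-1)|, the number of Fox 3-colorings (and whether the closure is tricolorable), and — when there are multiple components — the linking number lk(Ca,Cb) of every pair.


Jones polynomial: V(t) = 1 + 2t + 2t^2 + t^3 - t^4 - t^5
<D> = -A^-8 - A^-4 + 1 + 2A^4 + 2A^8 + A^12; writhe +4
components 3, writhe +4 (14 crossings)
linking number lk(C1,C2) = 0
lk(C1,C3): 0
lk(C2,C3) = 0
3-colorings: 81 of 3^14, det 0 — tricolorable
note: w = +4 shifts under R1 moves; the (-A^3)^(-4) factor cancels that in V


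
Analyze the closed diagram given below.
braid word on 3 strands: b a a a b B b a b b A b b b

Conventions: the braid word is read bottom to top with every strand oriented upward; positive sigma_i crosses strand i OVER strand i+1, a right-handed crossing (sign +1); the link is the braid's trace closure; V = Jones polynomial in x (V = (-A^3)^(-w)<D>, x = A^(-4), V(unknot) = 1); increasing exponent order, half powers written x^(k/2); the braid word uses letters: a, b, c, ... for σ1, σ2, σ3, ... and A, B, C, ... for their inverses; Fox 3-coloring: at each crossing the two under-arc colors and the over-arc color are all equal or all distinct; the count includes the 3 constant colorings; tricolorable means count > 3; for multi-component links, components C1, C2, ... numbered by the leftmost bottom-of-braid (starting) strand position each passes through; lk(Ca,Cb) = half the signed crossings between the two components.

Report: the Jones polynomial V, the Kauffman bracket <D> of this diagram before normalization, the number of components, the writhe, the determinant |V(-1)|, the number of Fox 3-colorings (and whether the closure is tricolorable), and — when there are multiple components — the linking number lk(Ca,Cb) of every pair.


V = x^4 + 2x^6 - 2x^7 + 3x^8 - 4x^9 + 3x^10 - 4x^11 + 3x^12 - 2x^13 + x^14
<D> = A^-26 - 2A^-22 + 3A^-18 - 4A^-14 + 3A^-10 - 4A^-6 + 3A^-2 - 2A^2 + 2A^6 + A^14 (w = +10)
1 component over 14 crossings, w = +10
3 Fox colorings among 3^14, |V(-1)| = 25: not tricolorable
why: free reduction leaves σ2 σ1 σ1 σ1 σ2 σ1 σ2 σ2 σ1⁻¹ σ2 σ2 σ2 of the original 14 letters


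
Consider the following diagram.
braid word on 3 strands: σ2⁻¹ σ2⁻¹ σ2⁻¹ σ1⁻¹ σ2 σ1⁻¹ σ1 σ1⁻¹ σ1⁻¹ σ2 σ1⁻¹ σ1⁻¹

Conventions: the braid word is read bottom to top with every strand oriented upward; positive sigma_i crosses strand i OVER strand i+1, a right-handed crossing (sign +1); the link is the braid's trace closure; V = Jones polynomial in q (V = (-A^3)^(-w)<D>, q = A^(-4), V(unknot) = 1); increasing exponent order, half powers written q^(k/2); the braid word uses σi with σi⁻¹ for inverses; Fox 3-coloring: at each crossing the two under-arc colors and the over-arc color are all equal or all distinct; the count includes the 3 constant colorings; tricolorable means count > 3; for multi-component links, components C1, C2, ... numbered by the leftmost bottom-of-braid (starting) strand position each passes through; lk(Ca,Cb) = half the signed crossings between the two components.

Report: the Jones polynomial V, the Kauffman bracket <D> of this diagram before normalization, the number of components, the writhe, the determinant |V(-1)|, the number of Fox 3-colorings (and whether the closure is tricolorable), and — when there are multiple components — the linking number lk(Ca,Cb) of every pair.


V = q^-10 - 3q^-9 + 5q^-8 - 7q^-7 + 7q^-6 - 7q^-5 + 6q^-4 - 3q^-3 + 2q^-2
<D> = 2A^-10 - 3A^-6 + 6A^-2 - 7A^2 + 7A^6 - 7A^10 + 5A^14 - 3A^18 + A^22 (w = -6)
1 component over 12 crossings, w = -6
3 Fox colorings among 3^12, |V(-1)| = 41: not tricolorable
why: V spans 8 powers of q: at least 8 crossings in any diagram


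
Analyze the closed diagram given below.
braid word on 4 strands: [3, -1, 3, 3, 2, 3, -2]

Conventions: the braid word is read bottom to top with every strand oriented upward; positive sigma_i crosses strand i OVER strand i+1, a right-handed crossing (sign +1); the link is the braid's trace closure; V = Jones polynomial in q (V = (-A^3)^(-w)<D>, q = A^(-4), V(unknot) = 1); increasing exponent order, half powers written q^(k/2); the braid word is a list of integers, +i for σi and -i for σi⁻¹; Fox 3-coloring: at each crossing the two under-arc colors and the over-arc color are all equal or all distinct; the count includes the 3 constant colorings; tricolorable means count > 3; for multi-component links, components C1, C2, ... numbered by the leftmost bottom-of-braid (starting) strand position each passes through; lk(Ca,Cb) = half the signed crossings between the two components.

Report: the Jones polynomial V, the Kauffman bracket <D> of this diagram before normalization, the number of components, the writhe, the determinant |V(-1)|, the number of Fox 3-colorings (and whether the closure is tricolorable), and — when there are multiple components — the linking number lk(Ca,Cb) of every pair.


V(q) = q + q^3 - q^4
bracket: A^-7 - A^-3 - A^5, w = +3
1 component, writhe +3, over 7 crossings
det 3, colorings 9 of 3^7 — tricolorable
observation: |V(-1)| = 3: so tricolorable, since 3 divides 3


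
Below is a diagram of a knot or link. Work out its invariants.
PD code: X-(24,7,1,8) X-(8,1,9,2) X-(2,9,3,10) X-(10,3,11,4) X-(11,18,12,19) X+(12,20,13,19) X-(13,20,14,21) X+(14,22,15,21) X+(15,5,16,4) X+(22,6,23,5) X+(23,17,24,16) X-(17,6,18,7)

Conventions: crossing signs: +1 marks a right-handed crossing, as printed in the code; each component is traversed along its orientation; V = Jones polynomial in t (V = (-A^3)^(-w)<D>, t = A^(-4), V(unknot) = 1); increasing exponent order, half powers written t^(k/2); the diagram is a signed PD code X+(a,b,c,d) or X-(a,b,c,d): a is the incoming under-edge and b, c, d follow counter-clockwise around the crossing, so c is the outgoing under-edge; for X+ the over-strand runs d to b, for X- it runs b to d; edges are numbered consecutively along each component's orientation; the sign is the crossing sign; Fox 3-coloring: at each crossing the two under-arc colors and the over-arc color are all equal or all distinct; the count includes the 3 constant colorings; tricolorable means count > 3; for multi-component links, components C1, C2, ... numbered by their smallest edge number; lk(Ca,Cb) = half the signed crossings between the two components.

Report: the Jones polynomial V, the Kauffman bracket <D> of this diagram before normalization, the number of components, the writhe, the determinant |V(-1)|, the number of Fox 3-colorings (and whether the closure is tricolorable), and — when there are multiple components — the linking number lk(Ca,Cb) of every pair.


V = -t^-4 + t^-3 + t^-1
<D> = A^-2 + A^6 - A^10 (w = -2)
1 component over 12 crossings, w = -2
9 Fox colorings among 3^12, |V(-1)| = 3: tricolorable
why: |V(-1)| = 3: so tricolorable, since 3 divides 3


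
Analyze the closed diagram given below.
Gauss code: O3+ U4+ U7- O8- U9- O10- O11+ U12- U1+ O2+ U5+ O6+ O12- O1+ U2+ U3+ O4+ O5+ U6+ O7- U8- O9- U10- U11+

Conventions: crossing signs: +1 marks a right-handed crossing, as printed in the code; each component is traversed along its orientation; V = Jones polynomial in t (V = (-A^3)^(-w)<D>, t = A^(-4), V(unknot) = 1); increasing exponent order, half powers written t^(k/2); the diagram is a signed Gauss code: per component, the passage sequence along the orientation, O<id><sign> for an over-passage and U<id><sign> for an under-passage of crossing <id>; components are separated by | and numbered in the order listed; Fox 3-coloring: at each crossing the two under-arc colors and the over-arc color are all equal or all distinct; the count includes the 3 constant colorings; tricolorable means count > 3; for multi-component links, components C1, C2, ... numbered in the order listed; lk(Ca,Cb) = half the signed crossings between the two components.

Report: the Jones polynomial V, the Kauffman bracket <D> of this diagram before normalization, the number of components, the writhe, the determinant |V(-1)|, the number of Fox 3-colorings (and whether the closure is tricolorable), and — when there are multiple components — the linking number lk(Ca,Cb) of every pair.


V(t) = -t^-1 + 2 - t + 2t^2 - t^3 + t^4 - t^5
bracket: -A^-14 + A^-10 - A^-6 + 2A^-2 - A^2 + 2A^6 - A^10, w = +2
1 component, writhe +2, over 12 crossings
det 9, colorings 9 of 3^12 — tricolorable
observation: w = +2 shifts under R1 moves; the (-A^3)^(-2) factor cancels that in V


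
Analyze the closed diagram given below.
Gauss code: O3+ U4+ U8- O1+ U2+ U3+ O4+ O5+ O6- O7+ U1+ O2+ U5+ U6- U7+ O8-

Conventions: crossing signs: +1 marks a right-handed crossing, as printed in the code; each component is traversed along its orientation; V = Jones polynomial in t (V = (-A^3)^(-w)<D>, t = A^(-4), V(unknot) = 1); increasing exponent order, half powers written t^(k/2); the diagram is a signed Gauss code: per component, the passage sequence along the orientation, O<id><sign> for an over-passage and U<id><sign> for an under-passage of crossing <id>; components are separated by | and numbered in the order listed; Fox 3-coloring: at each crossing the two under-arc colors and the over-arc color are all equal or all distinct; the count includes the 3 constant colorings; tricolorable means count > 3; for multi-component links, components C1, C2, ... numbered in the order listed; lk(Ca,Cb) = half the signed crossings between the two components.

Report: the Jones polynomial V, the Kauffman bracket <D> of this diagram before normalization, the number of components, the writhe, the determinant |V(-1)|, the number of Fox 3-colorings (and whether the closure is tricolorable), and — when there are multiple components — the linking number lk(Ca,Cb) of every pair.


Jones polynomial: V(t) = t - t^2 + 2t^3 - t^4 + t^5 - t^6
<D> = -A^-12 + A^-8 - A^-4 + 2 - A^4 + A^8; writhe +4
components 1, writhe +4 (8 crossings)
3-colorings: 3 of 3^8, det 7 — not tricolorable
note: w = +4 shifts under R1 moves; the (-A^3)^(-4) factor cancels that in V


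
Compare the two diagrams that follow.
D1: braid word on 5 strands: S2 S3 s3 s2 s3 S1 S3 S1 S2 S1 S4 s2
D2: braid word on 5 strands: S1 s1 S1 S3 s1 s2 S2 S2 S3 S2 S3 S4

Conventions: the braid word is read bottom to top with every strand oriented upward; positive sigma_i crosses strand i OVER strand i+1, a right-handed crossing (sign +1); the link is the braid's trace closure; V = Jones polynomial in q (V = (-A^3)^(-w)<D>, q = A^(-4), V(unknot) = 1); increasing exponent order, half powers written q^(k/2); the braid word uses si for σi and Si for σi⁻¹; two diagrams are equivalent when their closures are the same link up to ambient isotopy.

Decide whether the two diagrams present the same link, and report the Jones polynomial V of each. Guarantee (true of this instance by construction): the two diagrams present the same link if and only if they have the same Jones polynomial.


equivalent: no
V(D1) = q^-3 + q^-2 + q^-1 + 1  (w -4, c 12, <D> = A^-12 + A^-8 + A^-4 + 1)
V(D2) = q^-6 + q^-3 + q^-2 + q^-1  [12 crossings, <D> = A^-14 + A^-10 + A^-6 + A^6, w = -6]
key observation: comparing 2 Jones polynomials yields 2 groups


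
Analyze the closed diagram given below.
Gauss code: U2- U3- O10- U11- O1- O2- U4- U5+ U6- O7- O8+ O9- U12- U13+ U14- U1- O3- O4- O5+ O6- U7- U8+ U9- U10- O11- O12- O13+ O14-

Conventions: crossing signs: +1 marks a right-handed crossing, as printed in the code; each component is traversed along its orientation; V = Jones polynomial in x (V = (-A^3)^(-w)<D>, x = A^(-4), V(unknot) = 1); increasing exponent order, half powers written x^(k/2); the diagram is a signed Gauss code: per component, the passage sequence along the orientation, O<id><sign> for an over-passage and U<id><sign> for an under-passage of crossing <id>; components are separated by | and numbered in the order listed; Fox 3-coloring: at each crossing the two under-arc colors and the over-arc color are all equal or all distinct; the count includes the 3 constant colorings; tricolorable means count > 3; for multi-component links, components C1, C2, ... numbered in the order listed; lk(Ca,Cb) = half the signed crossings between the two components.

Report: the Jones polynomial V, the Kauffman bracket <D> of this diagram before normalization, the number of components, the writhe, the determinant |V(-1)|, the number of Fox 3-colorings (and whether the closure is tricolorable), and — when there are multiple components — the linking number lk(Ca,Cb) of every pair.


Jones polynomial: V(x) = -x^-8 + x^-5 + x^-3
<D> = A^-12 + A^-4 - A^8; writhe -8
components 1, writhe -8 (14 crossings)
3-colorings: 9 of 3^14, det 3 — tricolorable
note: w = -8 (over 14 crossings) is diagram-only; (-A^3)^(8) removes it from V
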